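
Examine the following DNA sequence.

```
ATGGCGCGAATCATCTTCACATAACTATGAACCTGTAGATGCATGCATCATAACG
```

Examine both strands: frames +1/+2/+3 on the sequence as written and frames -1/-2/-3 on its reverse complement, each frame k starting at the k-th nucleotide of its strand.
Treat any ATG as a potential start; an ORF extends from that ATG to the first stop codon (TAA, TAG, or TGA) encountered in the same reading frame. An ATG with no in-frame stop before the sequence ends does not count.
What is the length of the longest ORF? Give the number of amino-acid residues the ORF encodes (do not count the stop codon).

Reverse complement (5'→3'): CGTTATGATGCATGCATCTACAGGTTCATAGTTATGTGAAGATGATTCGCGCCAT
Frame +1: ATG GCG CGA ATC ATC TTC ACA TAA CTA TGA ACC TGT AGA TGC ATG CAT CAT AAC — ATG at 1, stop TAA at 22 → 24 nt.
Frame +2: TGG CGC GAA TCA TCT TCA CAT AAC TAT GAA CCT GTA GAT GCA TGC ATC ATA ACG — no ATG→stop ORF.
Frame +3: GGC GCG AAT CAT CTT CAC ATA ACT ATG AAC CTG TAG ATG CAT GCA TCA TAA — ATG at 27, stop TAG at 36 → 12 nt; ATG at 39, stop TAA at 51 → 15 nt.
Frame -1: CGT TAT GAT GCA TGC ATC TAC AGG TTC ATA GTT ATG TGA AGA TGA TTC GCG CCA — ATG at 34, stop TGA at 37 → 6 nt.
Frame -2: GTT ATG ATG CAT GCA TCT ACA GGT TCA TAG TTA TGT GAA GAT GAT TCG CGC CAT — ATG at 5, stop TAG at 29 → 27 nt; ATG at 8, stop TAG at 29 → 24 nt.
Frame -3: TTA TGA TGC ATG CAT CTA CAG GTT CAT AGT TAT GTG AAG ATG ATT CGC GCC — no ATG→stop ORF.
Longest: frame -2, positions 5–31, 27 nt = 9 codons = 8 aa. → 8 amino acids.

8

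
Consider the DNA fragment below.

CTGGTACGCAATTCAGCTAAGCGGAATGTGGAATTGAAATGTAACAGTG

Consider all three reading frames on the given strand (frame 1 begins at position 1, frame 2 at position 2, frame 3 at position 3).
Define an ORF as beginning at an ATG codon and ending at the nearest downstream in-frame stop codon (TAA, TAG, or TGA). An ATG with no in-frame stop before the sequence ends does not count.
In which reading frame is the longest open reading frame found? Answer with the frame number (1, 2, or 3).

Frame 1: CTG GTA CGC AAT TCA GCT AAG CGG AAT GTG GAA TTG AAA TGT AAC AGT — no ATG→stop ORF.
Frame 2: TGG TAC GCA ATT CAG CTA AGC GGA ATG TGG AAT TGA AAT GTA ACA GTG — ATG at 26, stop TGA at 35 → 12 nt.
Frame 3: GGT ACG CAA TTC AGC TAA GCG GAA TGT GGA ATT GAA ATG TAA CAG — ATG at 39, stop TAA at 42 → 6 nt.
Longest ORF is 12 nt in frame 2 (positions 26–37).

2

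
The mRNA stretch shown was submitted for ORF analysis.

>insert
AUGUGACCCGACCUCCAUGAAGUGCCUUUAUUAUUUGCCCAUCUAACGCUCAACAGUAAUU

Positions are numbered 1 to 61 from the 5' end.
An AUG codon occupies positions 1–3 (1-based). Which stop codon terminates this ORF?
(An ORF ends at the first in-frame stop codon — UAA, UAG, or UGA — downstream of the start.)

UGA

Codons from position 1: AUG (1–3), UGA (4–6).
The first in-frame stop codon is UGA.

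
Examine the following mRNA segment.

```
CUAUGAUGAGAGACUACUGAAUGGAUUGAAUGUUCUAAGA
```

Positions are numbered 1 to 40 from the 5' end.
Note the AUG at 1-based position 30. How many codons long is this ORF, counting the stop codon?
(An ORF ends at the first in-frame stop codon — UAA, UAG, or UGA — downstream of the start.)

Codons from position 30: AUG (30–32), UUC (33–35), UAA (36–38).
UAA is the first in-frame stop; that's 3 codons including the stop.

3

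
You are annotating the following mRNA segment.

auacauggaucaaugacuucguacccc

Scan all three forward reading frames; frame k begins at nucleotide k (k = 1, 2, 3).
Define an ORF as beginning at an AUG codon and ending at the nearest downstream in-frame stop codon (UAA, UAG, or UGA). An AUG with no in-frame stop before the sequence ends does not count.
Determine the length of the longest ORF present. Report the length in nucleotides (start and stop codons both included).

Frame 1: AUA CAU GGA UCA AUG ACU UCG UAC CCC — no AUG→stop ORF.
Frame 2: UAC AUG GAU CAA UGA CUU CGU ACC — AUG at 5, stop UGA at 14 → 12 nt.
Frame 3: ACA UGG AUC AAU GAC UUC GUA CCC — no AUG→stop ORF.
Longest: frame 2, positions 5–16, 12 nt = 4 codons = 3 aa. → 12 nucleotides.

12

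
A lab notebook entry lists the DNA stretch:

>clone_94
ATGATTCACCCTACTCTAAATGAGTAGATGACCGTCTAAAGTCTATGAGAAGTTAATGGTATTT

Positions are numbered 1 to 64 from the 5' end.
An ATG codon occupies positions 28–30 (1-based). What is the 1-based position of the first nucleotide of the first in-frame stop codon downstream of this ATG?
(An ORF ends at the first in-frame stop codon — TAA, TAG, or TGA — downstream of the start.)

Codons from position 28: ATG (28–30), ACC (31–33), GTC (34–36), TAA (37–39).
TAA is a stop codon; it begins at position 37.

37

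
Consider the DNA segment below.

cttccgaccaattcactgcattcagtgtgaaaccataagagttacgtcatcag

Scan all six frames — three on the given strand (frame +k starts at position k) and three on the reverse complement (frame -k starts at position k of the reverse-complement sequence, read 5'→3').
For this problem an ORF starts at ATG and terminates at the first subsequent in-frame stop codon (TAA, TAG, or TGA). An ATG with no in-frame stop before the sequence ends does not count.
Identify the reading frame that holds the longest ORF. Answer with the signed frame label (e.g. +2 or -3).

Reverse complement (5'→3'): CTGATGACGTAACTCTTATGGTTTCACACTGAATGCAGTGAATTGGTCGGAAG
Frame +1: CTT CCG ACC AAT TCA CTG CAT TCA GTG TGA AAC CAT AAG AGT TAC GTC ATC — no ATG→stop ORF.
Frame +2: TTC CGA CCA ATT CAC TGC ATT CAG TGT GAA ACC ATA AGA GTT ACG TCA TCA — no ATG→stop ORF.
Frame +3: TCC GAC CAA TTC ACT GCA TTC AGT GTG AAA CCA TAA GAG TTA CGT CAT CAG — no ATG→stop ORF.
Frame -1: CTG ATG ACG TAA CTC TTA TGG TTT CAC ACT GAA TGC AGT GAA TTG GTC GGA — ATG at 4, stop TAA at 10 → 9 nt.
Frame -2: TGA TGA CGT AAC TCT TAT GGT TTC ACA CTG AAT GCA GTG AAT TGG TCG GAA — no ATG→stop ORF.
Frame -3: GAT GAC GTA ACT CTT ATG GTT TCA CAC TGA ATG CAG TGA ATT GGT CGG AAG — ATG at 18, stop TGA at 30 → 15 nt; ATG at 33, stop TGA at 39 → 9 nt.
Longest ORF is 15 nt in frame -3 (positions 18–32).

-3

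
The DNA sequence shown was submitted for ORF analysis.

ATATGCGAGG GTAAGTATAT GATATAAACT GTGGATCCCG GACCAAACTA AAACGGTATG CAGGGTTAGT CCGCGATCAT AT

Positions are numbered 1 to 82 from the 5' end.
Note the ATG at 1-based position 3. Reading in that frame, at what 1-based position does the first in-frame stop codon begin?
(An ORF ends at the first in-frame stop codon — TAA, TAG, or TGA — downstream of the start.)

12

Codons from position 3: ATG (3–5), CGA (6–8), GGG (9–11), TAA (12–14).
TAA is a stop codon; it begins at position 12.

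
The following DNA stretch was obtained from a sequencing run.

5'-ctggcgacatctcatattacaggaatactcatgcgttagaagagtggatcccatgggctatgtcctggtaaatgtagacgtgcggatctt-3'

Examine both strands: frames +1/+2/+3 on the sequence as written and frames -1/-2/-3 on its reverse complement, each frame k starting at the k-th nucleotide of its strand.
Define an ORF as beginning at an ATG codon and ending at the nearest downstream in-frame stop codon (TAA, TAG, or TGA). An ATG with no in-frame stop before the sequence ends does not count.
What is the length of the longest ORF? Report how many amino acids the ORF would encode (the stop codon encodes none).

Reverse complement (5'→3'): AAGATCCGCACGTCTACATTTACCAGGACATAGCCCATGGGATCCACTCTTCTAACGCATGAGTATTCCTGTAATATGAGATGTCGCCAG
Frame +1: CTG GCG ACA TCT CAT ATT ACA GGA ATA CTC ATG CGT TAG AAG AGT GGA TCC CAT GGG CTA TGT CCT GGT AAA TGT AGA CGT GCG GAT CTT — ATG at 31, stop TAG at 37 → 9 nt.
Frame +2: TGG CGA CAT CTC ATA TTA CAG GAA TAC TCA TGC GTT AGA AGA GTG GAT CCC ATG GGC TAT GTC CTG GTA AAT GTA GAC GTG CGG ATC — no ATG→stop ORF.
Frame +3: GGC GAC ATC TCA TAT TAC AGG AAT ACT CAT GCG TTA GAA GAG TGG ATC CCA TGG GCT ATG TCC TGG TAA ATG TAG ACG TGC GGA TCT — ATG at 60, stop TAA at 69 → 12 nt; ATG at 72, stop TAG at 75 → 6 nt.
Frame -1: AAG ATC CGC ACG TCT ACA TTT ACC AGG ACA TAG CCC ATG GGA TCC ACT CTT CTA ACG CAT GAG TAT TCC TGT AAT ATG AGA TGT CGC CAG — no ATG→stop ORF.
Frame -2: AGA TCC GCA CGT CTA CAT TTA CCA GGA CAT AGC CCA TGG GAT CCA CTC TTC TAA CGC ATG AGT ATT CCT GTA ATA TGA GAT GTC GCC — ATG at 59, stop TGA at 77 → 21 nt.
Frame -3: GAT CCG CAC GTC TAC ATT TAC CAG GAC ATA GCC CAT GGG ATC CAC TCT TCT AAC GCA TGA GTA TTC CTG TAA TAT GAG ATG TCG CCA — no ATG→stop ORF.
Longest: frame -2, positions 59–79, 21 nt = 7 codons = 6 aa. → 6 amino acids.

6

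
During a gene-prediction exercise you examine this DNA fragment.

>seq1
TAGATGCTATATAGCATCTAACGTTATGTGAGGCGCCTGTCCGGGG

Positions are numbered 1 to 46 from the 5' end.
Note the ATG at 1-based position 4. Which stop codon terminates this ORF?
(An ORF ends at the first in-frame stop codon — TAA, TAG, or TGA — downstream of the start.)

Codons from position 4: ATG (4–6), CTA (7–9), TAT (10–12), AGC (13–15), ATC (16–18), TAA (19–21).
The first in-frame stop codon is TAA.

TAA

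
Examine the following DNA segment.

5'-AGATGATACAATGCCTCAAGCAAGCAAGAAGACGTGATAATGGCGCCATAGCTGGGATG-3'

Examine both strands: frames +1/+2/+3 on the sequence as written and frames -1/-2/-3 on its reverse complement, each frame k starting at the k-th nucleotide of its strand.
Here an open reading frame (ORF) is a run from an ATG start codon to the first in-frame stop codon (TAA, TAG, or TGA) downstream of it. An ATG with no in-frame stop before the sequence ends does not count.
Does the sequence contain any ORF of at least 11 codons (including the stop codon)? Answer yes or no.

no

Reverse complement (5'→3'): CATCCCAGCTATGGCGCCATTATCACGTCTTCTTGCTTGCTTGAGGCATTGTATCATCT
Frame +1: AGA TGA TAC AAT GCC TCA AGC AAG CAA GAA GAC GTG ATA ATG GCG CCA TAG CTG GGA — ATG at 40, stop TAG at 49 → 12 nt.
Frame +2: GAT GAT ACA ATG CCT CAA GCA AGC AAG AAG ACG TGA TAA TGG CGC CAT AGC TGG GAT — ATG at 11, stop TGA at 35 → 27 nt.
Frame +3: ATG ATA CAA TGC CTC AAG CAA GCA AGA AGA CGT GAT AAT GGC GCC ATA GCT GGG ATG — no ATG→stop ORF.
Frame -1: CAT CCC AGC TAT GGC GCC ATT ATC ACG TCT TCT TGC TTG CTT GAG GCA TTG TAT CAT — no ATG→stop ORF.
Frame -2: ATC CCA GCT ATG GCG CCA TTA TCA CGT CTT CTT GCT TGC TTG AGG CAT TGT ATC ATC — no ATG→stop ORF.
Frame -3: TCC CAG CTA TGG CGC CAT TAT CAC GTC TTC TTG CTT GCT TGA GGC ATT GTA TCA TCT — no ATG→stop ORF.
Largest ORF found is 9 codons < 11, so no.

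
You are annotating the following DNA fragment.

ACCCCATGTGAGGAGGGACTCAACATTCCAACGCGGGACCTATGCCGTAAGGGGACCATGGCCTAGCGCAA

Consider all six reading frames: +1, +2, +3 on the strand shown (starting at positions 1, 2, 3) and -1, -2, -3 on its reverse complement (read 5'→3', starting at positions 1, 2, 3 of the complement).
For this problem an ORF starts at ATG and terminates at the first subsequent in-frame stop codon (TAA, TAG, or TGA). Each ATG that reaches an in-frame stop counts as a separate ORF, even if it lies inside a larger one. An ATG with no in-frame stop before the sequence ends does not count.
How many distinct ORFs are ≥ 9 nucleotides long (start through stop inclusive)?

2

Reverse complement (5'→3'): TTGCGCTAGGCCATGGTCCCCTTACGGCATAGGTCCCGCGTTGGAATGTTGAGTCCCTCCTCACATGGGGT
Frame +1: ACC CCA TGT GAG GAG GGA CTC AAC ATT CCA ACG CGG GAC CTA TGC CGT AAG GGG ACC ATG GCC TAG CGC — ATG at 58, stop TAG at 64 → 9 nt.
Frame +2: CCC CAT GTG AGG AGG GAC TCA ACA TTC CAA CGC GGG ACC TAT GCC GTA AGG GGA CCA TGG CCT AGC GCA — no ATG→stop ORF.
Frame +3: CCC ATG TGA GGA GGG ACT CAA CAT TCC AAC GCG GGA CCT ATG CCG TAA GGG GAC CAT GGC CTA GCG CAA — ATG at 6, stop TGA at 9 → 6 nt; ATG at 42, stop TAA at 48 → 9 nt.
Frame -1: TTG CGC TAG GCC ATG GTC CCC TTA CGG CAT AGG TCC CGC GTT GGA ATG TTG AGT CCC TCC TCA CAT GGG — no ATG→stop ORF.
Frame -2: TGC GCT AGG CCA TGG TCC CCT TAC GGC ATA GGT CCC GCG TTG GAA TGT TGA GTC CCT CCT CAC ATG GGG — no ATG→stop ORF.
Frame -3: GCG CTA GGC CAT GGT CCC CTT ACG GCA TAG GTC CCG CGT TGG AAT GTT GAG TCC CTC CTC ACA TGG GGT — no ATG→stop ORF.
ORFs ≥ 9 nucleotides: frame +1 58–66 (9 nucleotides), frame +3 42–50 (9 nucleotides). Count = 2.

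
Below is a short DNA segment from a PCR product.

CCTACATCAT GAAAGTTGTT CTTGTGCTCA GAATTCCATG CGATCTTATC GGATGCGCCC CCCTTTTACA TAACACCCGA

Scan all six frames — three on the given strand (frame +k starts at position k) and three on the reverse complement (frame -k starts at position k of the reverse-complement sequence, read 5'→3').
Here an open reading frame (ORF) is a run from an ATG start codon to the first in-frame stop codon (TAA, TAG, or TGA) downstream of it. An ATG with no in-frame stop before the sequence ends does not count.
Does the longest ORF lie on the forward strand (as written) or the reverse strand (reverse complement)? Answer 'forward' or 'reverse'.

forward

Reverse complement (5'→3'): TCGGGTGTTATGTAAAAGGGGGGCGCATCCGATAAGATCGCATGGAATTCTGAGCACAAGAACAACTTTCATGATGTAGG
Frame +1: CCT ACA TCA TGA AAG TTG TTC TTG TGC TCA GAA TTC CAT GCG ATC TTA TCG GAT GCG CCC CCC TTT TAC ATA ACA CCC — no ATG→stop ORF.
Frame +2: CTA CAT CAT GAA AGT TGT TCT TGT GCT CAG AAT TCC ATG CGA TCT TAT CGG ATG CGC CCC CCT TTT ACA TAA CAC CCG — ATG at 38, stop TAA at 71 → 36 nt; ATG at 53, stop TAA at 71 → 21 nt.
Frame +3: TAC ATC ATG AAA GTT GTT CTT GTG CTC AGA ATT CCA TGC GAT CTT ATC GGA TGC GCC CCC CTT TTA CAT AAC ACC CGA — no ATG→stop ORF.
Frame -1: TCG GGT GTT ATG TAA AAG GGG GGC GCA TCC GAT AAG ATC GCA TGG AAT TCT GAG CAC AAG AAC AAC TTT CAT GAT GTA — ATG at 10, stop TAA at 13 → 6 nt.
Frame -2: CGG GTG TTA TGT AAA AGG GGG GCG CAT CCG ATA AGA TCG CAT GGA ATT CTG AGC ACA AGA ACA ACT TTC ATG ATG TAG — ATG at 71, stop TAG at 77 → 9 nt; ATG at 74, stop TAG at 77 → 6 nt.
Frame -3: GGG TGT TAT GTA AAA GGG GGG CGC ATC CGA TAA GAT CGC ATG GAA TTC TGA GCA CAA GAA CAA CTT TCA TGA TGT AGG — ATG at 42, stop TGA at 51 → 12 nt.
Forward-strand max 36 nt; reverse-strand max 12 nt. The forward strand has the longer ORF.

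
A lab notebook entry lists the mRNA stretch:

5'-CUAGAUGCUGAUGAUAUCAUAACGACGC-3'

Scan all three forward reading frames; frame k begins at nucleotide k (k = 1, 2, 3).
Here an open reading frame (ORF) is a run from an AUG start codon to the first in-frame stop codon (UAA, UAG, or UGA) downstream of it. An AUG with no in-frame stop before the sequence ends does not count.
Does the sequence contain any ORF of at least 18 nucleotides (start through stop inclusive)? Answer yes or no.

yes

Frame 1: CUA GAU GCU GAU GAU AUC AUA ACG ACG — no AUG→stop ORF.
Frame 2: UAG AUG CUG AUG AUA UCA UAA CGA CGC — AUG at 5, stop UAA at 20 → 18 nt; AUG at 11, stop UAA at 20 → 12 nt.
Frame 3: AGA UGC UGA UGA UAU CAU AAC GAC — no AUG→stop ORF.
Frame 2 has an ORF of 18 nucleotides (positions 5–22) ≥ 18, so yes.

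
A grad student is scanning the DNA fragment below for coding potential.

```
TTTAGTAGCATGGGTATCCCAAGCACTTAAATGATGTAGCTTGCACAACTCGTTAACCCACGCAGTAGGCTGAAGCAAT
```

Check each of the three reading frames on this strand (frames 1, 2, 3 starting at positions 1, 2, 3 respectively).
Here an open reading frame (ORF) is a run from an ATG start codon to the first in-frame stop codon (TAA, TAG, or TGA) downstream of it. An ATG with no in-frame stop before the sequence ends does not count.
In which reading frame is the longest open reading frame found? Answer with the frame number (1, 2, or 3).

Frame 1: TTT AGT AGC ATG GGT ATC CCA AGC ACT TAA ATG ATG TAG CTT GCA CAA CTC GTT AAC CCA CGC AGT AGG CTG AAG CAA — ATG at 10, stop TAA at 28 → 21 nt; ATG at 31, stop TAG at 37 → 9 nt; ATG at 34, stop TAG at 37 → 6 nt.
Frame 2: TTA GTA GCA TGG GTA TCC CAA GCA CTT AAA TGA TGT AGC TTG CAC AAC TCG TTA ACC CAC GCA GTA GGC TGA AGC AAT — no ATG→stop ORF.
Frame 3: TAG TAG CAT GGG TAT CCC AAG CAC TTA AAT GAT GTA GCT TGC ACA ACT CGT TAA CCC ACG CAG TAG GCT GAA GCA — no ATG→stop ORF.
Longest ORF is 21 nt in frame 1 (positions 10–30).

1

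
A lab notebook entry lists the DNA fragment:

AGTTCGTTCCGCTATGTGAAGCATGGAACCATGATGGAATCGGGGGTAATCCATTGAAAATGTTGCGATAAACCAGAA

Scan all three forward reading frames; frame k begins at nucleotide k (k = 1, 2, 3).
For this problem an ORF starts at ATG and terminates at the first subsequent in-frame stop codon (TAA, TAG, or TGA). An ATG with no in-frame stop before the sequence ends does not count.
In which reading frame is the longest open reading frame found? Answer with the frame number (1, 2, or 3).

Frame 1: AGT TCG TTC CGC TAT GTG AAG CAT GGA ACC ATG ATG GAA TCG GGG GTA ATC CAT TGA AAA TGT TGC GAT AAA CCA GAA — ATG at 31, stop TGA at 55 → 27 nt; ATG at 34, stop TGA at 55 → 24 nt.
Frame 2: GTT CGT TCC GCT ATG TGA AGC ATG GAA CCA TGA TGG AAT CGG GGG TAA TCC ATT GAA AAT GTT GCG ATA AAC CAG — ATG at 14, stop TGA at 17 → 6 nt; ATG at 23, stop TGA at 32 → 12 nt.
Frame 3: TTC GTT CCG CTA TGT GAA GCA TGG AAC CAT GAT GGA ATC GGG GGT AAT CCA TTG AAA ATG TTG CGA TAA ACC AGA — ATG at 60, stop TAA at 69 → 12 nt.
Longest ORF is 27 nt in frame 1 (positions 31–57).

1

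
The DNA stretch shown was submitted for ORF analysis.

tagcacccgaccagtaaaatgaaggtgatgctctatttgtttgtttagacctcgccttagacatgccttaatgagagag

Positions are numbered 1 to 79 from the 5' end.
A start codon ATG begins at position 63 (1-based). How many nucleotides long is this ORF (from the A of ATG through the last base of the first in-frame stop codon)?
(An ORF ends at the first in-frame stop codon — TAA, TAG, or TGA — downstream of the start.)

Codons from position 63: ATG (63–65), CCT (66–68), TAA (69–71).
TAA is the first in-frame stop; ORF spans 63–71, 9 nucleotides.

9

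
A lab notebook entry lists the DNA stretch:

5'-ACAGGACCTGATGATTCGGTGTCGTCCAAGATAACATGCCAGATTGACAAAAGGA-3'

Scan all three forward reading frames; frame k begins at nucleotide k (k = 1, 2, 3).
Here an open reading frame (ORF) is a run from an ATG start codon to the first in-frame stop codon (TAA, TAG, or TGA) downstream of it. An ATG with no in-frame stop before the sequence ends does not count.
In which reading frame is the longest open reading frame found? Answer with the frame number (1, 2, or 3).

Frame 1: ACA GGA CCT GAT GAT TCG GTG TCG TCC AAG ATA ACA TGC CAG ATT GAC AAA AGG — no ATG→stop ORF.
Frame 2: CAG GAC CTG ATG ATT CGG TGT CGT CCA AGA TAA CAT GCC AGA TTG ACA AAA GGA — ATG at 11, stop TAA at 32 → 24 nt.
Frame 3: AGG ACC TGA TGA TTC GGT GTC GTC CAA GAT AAC ATG CCA GAT TGA CAA AAG — ATG at 36, stop TGA at 45 → 12 nt.
Longest ORF is 24 nt in frame 2 (positions 11–34).

2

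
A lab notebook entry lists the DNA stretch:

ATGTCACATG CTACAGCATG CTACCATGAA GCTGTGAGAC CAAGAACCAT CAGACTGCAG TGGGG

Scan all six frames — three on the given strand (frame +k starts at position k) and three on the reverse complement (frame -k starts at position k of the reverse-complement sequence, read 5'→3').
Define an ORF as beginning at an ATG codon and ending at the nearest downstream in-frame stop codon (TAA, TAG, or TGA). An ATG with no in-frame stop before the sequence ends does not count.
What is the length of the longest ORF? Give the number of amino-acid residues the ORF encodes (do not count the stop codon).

9

Reverse complement (5'→3'): CCCCACTGCAGTCTGATGGTTCTTGGTCTCACAGCTTCATGGTAGCATGCTGTAGCATGTGACAT
Frame +1: ATG TCA CAT GCT ACA GCA TGC TAC CAT GAA GCT GTG AGA CCA AGA ACC ATC AGA CTG CAG TGG — no ATG→stop ORF.
Frame +2: TGT CAC ATG CTA CAG CAT GCT ACC ATG AAG CTG TGA GAC CAA GAA CCA TCA GAC TGC AGT GGG — ATG at 8, stop TGA at 35 → 30 nt; ATG at 26, stop TGA at 35 → 12 nt.
Frame +3: GTC ACA TGC TAC AGC ATG CTA CCA TGA AGC TGT GAG ACC AAG AAC CAT CAG ACT GCA GTG GGG — ATG at 18, stop TGA at 27 → 12 nt.
Frame -1: CCC CAC TGC AGT CTG ATG GTT CTT GGT CTC ACA GCT TCA TGG TAG CAT GCT GTA GCA TGT GAC — ATG at 16, stop TAG at 43 → 30 nt.
Frame -2: CCC ACT GCA GTC TGA TGG TTC TTG GTC TCA CAG CTT CAT GGT AGC ATG CTG TAG CAT GTG ACA — ATG at 47, stop TAG at 53 → 9 nt.
Frame -3: CCA CTG CAG TCT GAT GGT TCT TGG TCT CAC AGC TTC ATG GTA GCA TGC TGT AGC ATG TGA CAT — ATG at 39, stop TGA at 60 → 24 nt; ATG at 57, stop TGA at 60 → 6 nt.
Longest: frame +2, positions 8–37, 30 nt = 10 codons = 9 aa. → 9 amino acids.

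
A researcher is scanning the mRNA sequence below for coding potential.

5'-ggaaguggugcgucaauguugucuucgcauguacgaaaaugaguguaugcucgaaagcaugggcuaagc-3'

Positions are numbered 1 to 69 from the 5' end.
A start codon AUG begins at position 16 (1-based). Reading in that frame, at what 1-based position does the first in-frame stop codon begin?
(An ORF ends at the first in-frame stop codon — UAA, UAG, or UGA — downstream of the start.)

Codons from position 16: AUG (16–18), UUG (19–21), UCU (22–24), UCG (25–27), CAU (28–30), GUA (31–33), CGA (34–36), AAA (37–39), UGA (40–42).
UGA is a stop codon; it begins at position 40.

40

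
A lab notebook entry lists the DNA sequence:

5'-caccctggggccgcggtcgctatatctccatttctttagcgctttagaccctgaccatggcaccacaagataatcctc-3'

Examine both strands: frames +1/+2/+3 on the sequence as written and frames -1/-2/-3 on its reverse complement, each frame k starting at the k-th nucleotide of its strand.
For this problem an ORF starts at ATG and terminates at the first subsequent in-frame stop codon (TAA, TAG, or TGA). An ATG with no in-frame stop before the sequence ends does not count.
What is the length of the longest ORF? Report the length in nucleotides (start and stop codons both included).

15

Reverse complement (5'→3'): GAGGATTATCTTGTGGTGCCATGGTCAGGGTCTAAAGCGCTAAAGAAATGGAGATATAGCGACCGCGGCCCCAGGGTG
Frame +1: CAC CCT GGG GCC GCG GTC GCT ATA TCT CCA TTT CTT TAG CGC TTT AGA CCC TGA CCA TGG CAC CAC AAG ATA ATC CTC — no ATG→stop ORF.
Frame +2: ACC CTG GGG CCG CGG TCG CTA TAT CTC CAT TTC TTT AGC GCT TTA GAC CCT GAC CAT GGC ACC ACA AGA TAA TCC — no ATG→stop ORF.
Frame +3: CCC TGG GGC CGC GGT CGC TAT ATC TCC ATT TCT TTA GCG CTT TAG ACC CTG ACC ATG GCA CCA CAA GAT AAT CCT — no ATG→stop ORF.
Frame -1: GAG GAT TAT CTT GTG GTG CCA TGG TCA GGG TCT AAA GCG CTA AAG AAA TGG AGA TAT AGC GAC CGC GGC CCC AGG GTG — no ATG→stop ORF.
Frame -2: AGG ATT ATC TTG TGG TGC CAT GGT CAG GGT CTA AAG CGC TAA AGA AAT GGA GAT ATA GCG ACC GCG GCC CCA GGG — no ATG→stop ORF.
Frame -3: GGA TTA TCT TGT GGT GCC ATG GTC AGG GTC TAA AGC GCT AAA GAA ATG GAG ATA TAG CGA CCG CGG CCC CAG GGT — ATG at 21, stop TAA at 33 → 15 nt; ATG at 48, stop TAG at 57 → 12 nt.
Longest: frame -3, positions 21–35, 15 nt = 5 codons = 4 aa. → 15 nucleotides.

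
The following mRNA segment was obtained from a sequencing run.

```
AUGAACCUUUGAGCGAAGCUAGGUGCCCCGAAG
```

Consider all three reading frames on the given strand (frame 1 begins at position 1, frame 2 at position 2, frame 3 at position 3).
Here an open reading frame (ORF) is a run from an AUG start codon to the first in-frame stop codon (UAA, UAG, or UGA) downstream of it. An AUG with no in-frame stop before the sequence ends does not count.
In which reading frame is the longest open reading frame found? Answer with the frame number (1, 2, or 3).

1

Frame 1: AUG AAC CUU UGA GCG AAG CUA GGU GCC CCG AAG — AUG at 1, stop UGA at 10 → 12 nt.
Frame 2: UGA ACC UUU GAG CGA AGC UAG GUG CCC CGA — no AUG→stop ORF.
Frame 3: GAA CCU UUG AGC GAA GCU AGG UGC CCC GAA — no AUG→stop ORF.
Longest ORF is 12 nt in frame 1 (positions 1–12).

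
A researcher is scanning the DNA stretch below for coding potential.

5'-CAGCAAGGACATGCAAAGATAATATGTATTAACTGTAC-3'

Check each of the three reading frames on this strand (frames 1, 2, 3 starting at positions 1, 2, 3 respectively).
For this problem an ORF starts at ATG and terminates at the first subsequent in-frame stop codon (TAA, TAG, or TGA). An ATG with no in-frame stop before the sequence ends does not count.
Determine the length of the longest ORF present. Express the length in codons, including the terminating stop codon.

Frame 1: CAG CAA GGA CAT GCA AAG ATA ATA TGT ATT AAC TGT — no ATG→stop ORF.
Frame 2: AGC AAG GAC ATG CAA AGA TAA TAT GTA TTA ACT GTA — ATG at 11, stop TAA at 20 → 12 nt.
Frame 3: GCA AGG ACA TGC AAA GAT AAT ATG TAT TAA CTG TAC — ATG at 24, stop TAA at 30 → 9 nt.
Longest: frame 2, positions 11–22, 12 nt = 4 codons = 3 aa. → 4 codons.

4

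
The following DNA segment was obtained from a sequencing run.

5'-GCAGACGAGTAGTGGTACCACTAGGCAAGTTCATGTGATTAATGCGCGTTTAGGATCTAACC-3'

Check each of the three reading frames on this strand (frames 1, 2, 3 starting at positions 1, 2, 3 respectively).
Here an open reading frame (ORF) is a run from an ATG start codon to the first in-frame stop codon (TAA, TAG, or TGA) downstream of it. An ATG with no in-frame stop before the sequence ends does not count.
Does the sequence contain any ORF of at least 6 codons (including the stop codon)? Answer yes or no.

Frame 1: GCA GAC GAG TAG TGG TAC CAC TAG GCA AGT TCA TGT GAT TAA TGC GCG TTT AGG ATC TAA — no ATG→stop ORF.
Frame 2: CAG ACG AGT AGT GGT ACC ACT AGG CAA GTT CAT GTG ATT AAT GCG CGT TTA GGA TCT AAC — no ATG→stop ORF.
Frame 3: AGA CGA GTA GTG GTA CCA CTA GGC AAG TTC ATG TGA TTA ATG CGC GTT TAG GAT CTA ACC — ATG at 33, stop TGA at 36 → 6 nt; ATG at 42, stop TAG at 51 → 12 nt.
Largest ORF found is 4 codons < 6, so no.

no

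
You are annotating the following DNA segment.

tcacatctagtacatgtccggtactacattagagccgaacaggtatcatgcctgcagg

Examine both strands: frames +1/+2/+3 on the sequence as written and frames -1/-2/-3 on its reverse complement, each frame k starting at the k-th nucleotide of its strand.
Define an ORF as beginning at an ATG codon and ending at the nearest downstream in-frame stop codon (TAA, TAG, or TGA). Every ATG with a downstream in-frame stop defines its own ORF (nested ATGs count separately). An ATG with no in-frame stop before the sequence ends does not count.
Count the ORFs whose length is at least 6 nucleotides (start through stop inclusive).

Reverse complement (5'→3'): CCTGCAGGCATGATACCTGTTCGGCTCTAATGTAGTACCGGACATGTACTAGATGTGA
Frame +1: TCA CAT CTA GTA CAT GTC CGG TAC TAC ATT AGA GCC GAA CAG GTA TCA TGC CTG CAG — no ATG→stop ORF.
Frame +2: CAC ATC TAG TAC ATG TCC GGT ACT ACA TTA GAG CCG AAC AGG TAT CAT GCC TGC AGG — no ATG→stop ORF.
Frame +3: ACA TCT AGT ACA TGT CCG GTA CTA CAT TAG AGC CGA ACA GGT ATC ATG CCT GCA — no ATG→stop ORF.
Frame -1: CCT GCA GGC ATG ATA CCT GTT CGG CTC TAA TGT AGT ACC GGA CAT GTA CTA GAT GTG — ATG at 10, stop TAA at 28 → 21 nt.
Frame -2: CTG CAG GCA TGA TAC CTG TTC GGC TCT AAT GTA GTA CCG GAC ATG TAC TAG ATG TGA — ATG at 44, stop TAG at 50 → 9 nt; ATG at 53, stop TGA at 56 → 6 nt.
Frame -3: TGC AGG CAT GAT ACC TGT TCG GCT CTA ATG TAG TAC CGG ACA TGT ACT AGA TGT — ATG at 30, stop TAG at 33 → 6 nt.
ORFs ≥ 6 nucleotides: frame -1 10–30 (21 nucleotides), frame -2 44–52 (9 nucleotides), frame -2 53–58 (6 nucleotides), frame -3 30–35 (6 nucleotides). Count = 4.

4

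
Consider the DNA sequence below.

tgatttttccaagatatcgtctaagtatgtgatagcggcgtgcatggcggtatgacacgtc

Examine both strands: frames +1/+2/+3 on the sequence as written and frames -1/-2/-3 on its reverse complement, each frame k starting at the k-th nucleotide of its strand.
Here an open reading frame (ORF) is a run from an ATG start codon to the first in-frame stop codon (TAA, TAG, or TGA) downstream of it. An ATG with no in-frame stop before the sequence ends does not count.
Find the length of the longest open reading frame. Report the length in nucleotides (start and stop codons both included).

12

Reverse complement (5'→3'): GACGTGTCATACCGCCATGCACGCCGCTATCACATACTTAGACGATATCTTGGAAAAATCA
Frame +1: TGA TTT TTC CAA GAT ATC GTC TAA GTA TGT GAT AGC GGC GTG CAT GGC GGT ATG ACA CGT — no ATG→stop ORF.
Frame +2: GAT TTT TCC AAG ATA TCG TCT AAG TAT GTG ATA GCG GCG TGC ATG GCG GTA TGA CAC GTC — ATG at 44, stop TGA at 53 → 12 nt.
Frame +3: ATT TTT CCA AGA TAT CGT CTA AGT ATG TGA TAG CGG CGT GCA TGG CGG TAT GAC ACG — ATG at 27, stop TGA at 30 → 6 nt.
Frame -1: GAC GTG TCA TAC CGC CAT GCA CGC CGC TAT CAC ATA CTT AGA CGA TAT CTT GGA AAA ATC — no ATG→stop ORF.
Frame -2: ACG TGT CAT ACC GCC ATG CAC GCC GCT ATC ACA TAC TTA GAC GAT ATC TTG GAA AAA TCA — no ATG→stop ORF.
Frame -3: CGT GTC ATA CCG CCA TGC ACG CCG CTA TCA CAT ACT TAG ACG ATA TCT TGG AAA AAT — no ATG→stop ORF.
Longest: frame +2, positions 44–55, 12 nt = 4 codons = 3 aa. → 12 nucleotides.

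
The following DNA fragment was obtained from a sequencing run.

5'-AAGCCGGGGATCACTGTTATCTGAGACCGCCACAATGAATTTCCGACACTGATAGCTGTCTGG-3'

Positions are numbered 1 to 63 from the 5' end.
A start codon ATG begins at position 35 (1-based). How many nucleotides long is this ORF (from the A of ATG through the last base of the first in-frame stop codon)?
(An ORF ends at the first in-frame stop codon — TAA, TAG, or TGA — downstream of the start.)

Codons from position 35: ATG (35–37), AAT (38–40), TTC (41–43), CGA (44–46), CAC (47–49), TGA (50–52).
TGA is the first in-frame stop; ORF spans 35–52, 18 nucleotides.

18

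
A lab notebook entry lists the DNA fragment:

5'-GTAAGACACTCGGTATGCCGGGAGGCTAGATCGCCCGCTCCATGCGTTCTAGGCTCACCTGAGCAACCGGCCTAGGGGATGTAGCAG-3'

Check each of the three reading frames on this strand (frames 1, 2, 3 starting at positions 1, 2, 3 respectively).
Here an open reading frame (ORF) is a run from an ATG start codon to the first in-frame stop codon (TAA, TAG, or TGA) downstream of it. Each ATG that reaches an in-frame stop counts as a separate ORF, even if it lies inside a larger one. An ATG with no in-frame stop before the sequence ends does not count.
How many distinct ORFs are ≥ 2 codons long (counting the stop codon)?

3

Frame 1: GTA AGA CAC TCG GTA TGC CGG GAG GCT AGA TCG CCC GCT CCA TGC GTT CTA GGC TCA CCT GAG CAA CCG GCC TAG GGG ATG TAG CAG — ATG at 79, stop TAG at 82 → 6 nt.
Frame 2: TAA GAC ACT CGG TAT GCC GGG AGG CTA GAT CGC CCG CTC CAT GCG TTC TAG GCT CAC CTG AGC AAC CGG CCT AGG GGA TGT AGC — no ATG→stop ORF.
Frame 3: AAG ACA CTC GGT ATG CCG GGA GGC TAG ATC GCC CGC TCC ATG CGT TCT AGG CTC ACC TGA GCA ACC GGC CTA GGG GAT GTA GCA — ATG at 15, stop TAG at 27 → 15 nt; ATG at 42, stop TGA at 60 → 21 nt.
ORFs ≥ 2 codons: frame 1 79–84 (2 codons), frame 3 15–29 (5 codons), frame 3 42–62 (7 codons). Count = 3.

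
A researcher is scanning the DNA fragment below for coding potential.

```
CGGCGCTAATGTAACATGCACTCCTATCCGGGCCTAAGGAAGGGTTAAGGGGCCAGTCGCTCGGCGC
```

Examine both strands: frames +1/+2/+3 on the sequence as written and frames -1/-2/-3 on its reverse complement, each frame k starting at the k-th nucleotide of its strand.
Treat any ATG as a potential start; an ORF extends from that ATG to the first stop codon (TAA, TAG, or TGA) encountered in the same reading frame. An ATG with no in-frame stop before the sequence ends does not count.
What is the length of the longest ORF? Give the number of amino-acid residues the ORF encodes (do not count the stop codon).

10

Reverse complement (5'→3'): GCGCCGAGCGACTGGCCCCTTAACCCTTCCTTAGGCCCGGATAGGAGTGCATGTTACATTAGCGCCG
Frame +1: CGG CGC TAA TGT AAC ATG CAC TCC TAT CCG GGC CTA AGG AAG GGT TAA GGG GCC AGT CGC TCG GCG — ATG at 16, stop TAA at 46 → 33 nt.
Frame +2: GGC GCT AAT GTA ACA TGC ACT CCT ATC CGG GCC TAA GGA AGG GTT AAG GGG CCA GTC GCT CGG CGC — no ATG→stop ORF.
Frame +3: GCG CTA ATG TAA CAT GCA CTC CTA TCC GGG CCT AAG GAA GGG TTA AGG GGC CAG TCG CTC GGC — ATG at 9, stop TAA at 12 → 6 nt.
Frame -1: GCG CCG AGC GAC TGG CCC CTT AAC CCT TCC TTA GGC CCG GAT AGG AGT GCA TGT TAC ATT AGC GCC — no ATG→stop ORF.
Frame -2: CGC CGA GCG ACT GGC CCC TTA ACC CTT CCT TAG GCC CGG ATA GGA GTG CAT GTT ACA TTA GCG CCG — no ATG→stop ORF.
Frame -3: GCC GAG CGA CTG GCC CCT TAA CCC TTC CTT AGG CCC GGA TAG GAG TGC ATG TTA CAT TAG CGC — ATG at 51, stop TAG at 60 → 12 nt.
Longest: frame +1, positions 16–48, 33 nt = 11 codons = 10 aa. → 10 amino acids.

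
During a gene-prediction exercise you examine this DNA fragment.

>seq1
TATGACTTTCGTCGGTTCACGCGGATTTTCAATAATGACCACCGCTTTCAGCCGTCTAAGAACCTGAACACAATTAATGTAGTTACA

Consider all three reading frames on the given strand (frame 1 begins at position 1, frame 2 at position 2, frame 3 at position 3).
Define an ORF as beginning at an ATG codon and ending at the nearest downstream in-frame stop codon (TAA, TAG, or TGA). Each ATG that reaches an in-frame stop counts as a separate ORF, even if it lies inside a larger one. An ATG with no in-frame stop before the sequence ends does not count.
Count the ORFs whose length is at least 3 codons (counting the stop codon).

2

Frame 1: TAT GAC TTT CGT CGG TTC ACG CGG ATT TTC AAT AAT GAC CAC CGC TTT CAG CCG TCT AAG AAC CTG AAC ACA ATT AAT GTA GTT ACA — no ATG→stop ORF.
Frame 2: ATG ACT TTC GTC GGT TCA CGC GGA TTT TCA ATA ATG ACC ACC GCT TTC AGC CGT CTA AGA ACC TGA ACA CAA TTA ATG TAG TTA — ATG at 2, stop TGA at 65 → 66 nt; ATG at 35, stop TGA at 65 → 33 nt; ATG at 77, stop TAG at 80 → 6 nt.
Frame 3: TGA CTT TCG TCG GTT CAC GCG GAT TTT CAA TAA TGA CCA CCG CTT TCA GCC GTC TAA GAA CCT GAA CAC AAT TAA TGT AGT TAC — no ATG→stop ORF.
ORFs ≥ 3 codons: frame 2 2–67 (22 codons), frame 2 35–67 (11 codons). Count = 2.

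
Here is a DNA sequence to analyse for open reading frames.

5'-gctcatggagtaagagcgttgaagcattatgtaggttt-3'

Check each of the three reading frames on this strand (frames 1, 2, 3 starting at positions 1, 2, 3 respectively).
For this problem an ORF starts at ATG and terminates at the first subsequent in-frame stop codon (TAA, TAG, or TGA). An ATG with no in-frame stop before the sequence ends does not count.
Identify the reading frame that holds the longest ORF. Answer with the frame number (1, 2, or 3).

Frame 1: GCT CAT GGA GTA AGA GCG TTG AAG CAT TAT GTA GGT — no ATG→stop ORF.
Frame 2: CTC ATG GAG TAA GAG CGT TGA AGC ATT ATG TAG GTT — ATG at 5, stop TAA at 11 → 9 nt; ATG at 29, stop TAG at 32 → 6 nt.
Frame 3: TCA TGG AGT AAG AGC GTT GAA GCA TTA TGT AGG TTT — no ATG→stop ORF.
Longest ORF is 9 nt in frame 2 (positions 5–13).

2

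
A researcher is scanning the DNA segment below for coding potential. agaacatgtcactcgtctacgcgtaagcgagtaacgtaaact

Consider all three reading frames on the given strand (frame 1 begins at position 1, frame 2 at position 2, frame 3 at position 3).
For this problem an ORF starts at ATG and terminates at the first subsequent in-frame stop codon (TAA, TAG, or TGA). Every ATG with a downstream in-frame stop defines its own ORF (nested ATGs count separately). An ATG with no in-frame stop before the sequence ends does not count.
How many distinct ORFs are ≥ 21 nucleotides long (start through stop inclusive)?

Frame 1: AGA ACA TGT CAC TCG TCT ACG CGT AAG CGA GTA ACG TAA ACT — no ATG→stop ORF.
Frame 2: GAA CAT GTC ACT CGT CTA CGC GTA AGC GAG TAA CGT AAA — no ATG→stop ORF.
Frame 3: AAC ATG TCA CTC GTC TAC GCG TAA GCG AGT AAC GTA AAC — ATG at 6, stop TAA at 24 → 21 nt.
ORFs ≥ 21 nucleotides: frame 3 6–26 (21 nucleotides). Count = 1.

1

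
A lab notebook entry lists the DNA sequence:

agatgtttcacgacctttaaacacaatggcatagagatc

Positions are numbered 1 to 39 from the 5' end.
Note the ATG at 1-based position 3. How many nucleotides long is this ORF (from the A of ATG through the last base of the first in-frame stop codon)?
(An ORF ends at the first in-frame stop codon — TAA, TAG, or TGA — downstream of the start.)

Codons from position 3: ATG (3–5), TTT (6–8), CAC (9–11), GAC (12–14), CTT (15–17), TAA (18–20).
TAA is the first in-frame stop; ORF spans 3–20, 18 nucleotides.

18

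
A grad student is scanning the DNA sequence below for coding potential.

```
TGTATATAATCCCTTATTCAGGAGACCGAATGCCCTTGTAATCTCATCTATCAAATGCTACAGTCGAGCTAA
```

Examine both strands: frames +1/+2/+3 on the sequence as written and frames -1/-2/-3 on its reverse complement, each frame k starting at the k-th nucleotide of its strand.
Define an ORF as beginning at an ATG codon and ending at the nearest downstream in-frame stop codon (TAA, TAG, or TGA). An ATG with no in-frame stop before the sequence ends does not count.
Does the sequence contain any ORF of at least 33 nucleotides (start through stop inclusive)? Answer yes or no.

Reverse complement (5'→3'): TTAGCTCGACTGTAGCATTTGATAGATGAGATTACAAGGGCATTCGGTCTCCTGAATAAGGGATTATATACA
Frame +1: TGT ATA TAA TCC CTT ATT CAG GAG ACC GAA TGC CCT TGT AAT CTC ATC TAT CAA ATG CTA CAG TCG AGC TAA — ATG at 55, stop TAA at 70 → 18 nt.
Frame +2: GTA TAT AAT CCC TTA TTC AGG AGA CCG AAT GCC CTT GTA ATC TCA TCT ATC AAA TGC TAC AGT CGA GCT — no ATG→stop ORF.
Frame +3: TAT ATA ATC CCT TAT TCA GGA GAC CGA ATG CCC TTG TAA TCT CAT CTA TCA AAT GCT ACA GTC GAG CTA — ATG at 30, stop TAA at 39 → 12 nt.
Frame -1: TTA GCT CGA CTG TAG CAT TTG ATA GAT GAG ATT ACA AGG GCA TTC GGT CTC CTG AAT AAG GGA TTA TAT ACA — no ATG→stop ORF.
Frame -2: TAG CTC GAC TGT AGC ATT TGA TAG ATG AGA TTA CAA GGG CAT TCG GTC TCC TGA ATA AGG GAT TAT ATA — ATG at 26, stop TGA at 53 → 30 nt.
Frame -3: AGC TCG ACT GTA GCA TTT GAT AGA TGA GAT TAC AAG GGC ATT CGG TCT CCT GAA TAA GGG ATT ATA TAC — no ATG→stop ORF.
Largest ORF found is 30 nucleotides < 33, so no.

no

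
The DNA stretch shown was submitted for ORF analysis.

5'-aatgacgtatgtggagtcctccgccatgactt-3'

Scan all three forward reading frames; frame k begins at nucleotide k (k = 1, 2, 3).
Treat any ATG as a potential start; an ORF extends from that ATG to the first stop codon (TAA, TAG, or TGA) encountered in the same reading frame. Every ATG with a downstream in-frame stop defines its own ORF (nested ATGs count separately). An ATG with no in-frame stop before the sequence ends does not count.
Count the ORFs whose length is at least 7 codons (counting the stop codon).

Frame 1: AAT GAC GTA TGT GGA GTC CTC CGC CAT GAC — no ATG→stop ORF.
Frame 2: ATG ACG TAT GTG GAG TCC TCC GCC ATG ACT — no ATG→stop ORF.
Frame 3: TGA CGT ATG TGG AGT CCT CCG CCA TGA CTT — ATG at 9, stop TGA at 27 → 21 nt.
ORFs ≥ 7 codons: frame 3 9–29 (7 codons). Count = 1.

1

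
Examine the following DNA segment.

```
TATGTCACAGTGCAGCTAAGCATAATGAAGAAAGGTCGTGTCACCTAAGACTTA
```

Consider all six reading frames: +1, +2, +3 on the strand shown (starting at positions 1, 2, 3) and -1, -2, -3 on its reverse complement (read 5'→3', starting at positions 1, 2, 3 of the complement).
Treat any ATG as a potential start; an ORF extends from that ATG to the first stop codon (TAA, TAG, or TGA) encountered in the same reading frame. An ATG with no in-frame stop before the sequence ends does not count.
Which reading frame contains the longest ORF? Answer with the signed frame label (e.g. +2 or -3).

Reverse complement (5'→3'): TAAGTCTTAGGTGACACGACCTTTCTTCATTATGCTTAGCTGCACTGTGACATA
Frame +1: TAT GTC ACA GTG CAG CTA AGC ATA ATG AAG AAA GGT CGT GTC ACC TAA GAC TTA — ATG at 25, stop TAA at 46 → 24 nt.
Frame +2: ATG TCA CAG TGC AGC TAA GCA TAA TGA AGA AAG GTC GTG TCA CCT AAG ACT — ATG at 2, stop TAA at 17 → 18 nt.
Frame +3: TGT CAC AGT GCA GCT AAG CAT AAT GAA GAA AGG TCG TGT CAC CTA AGA CTT — no ATG→stop ORF.
Frame -1: TAA GTC TTA GGT GAC ACG ACC TTT CTT CAT TAT GCT TAG CTG CAC TGT GAC ATA — no ATG→stop ORF.
Frame -2: AAG TCT TAG GTG ACA CGA CCT TTC TTC ATT ATG CTT AGC TGC ACT GTG ACA — no ATG→stop ORF.
Frame -3: AGT CTT AGG TGA CAC GAC CTT TCT TCA TTA TGC TTA GCT GCA CTG TGA CAT — no ATG→stop ORF.
Longest ORF is 24 nt in frame +1 (positions 25–48).

+1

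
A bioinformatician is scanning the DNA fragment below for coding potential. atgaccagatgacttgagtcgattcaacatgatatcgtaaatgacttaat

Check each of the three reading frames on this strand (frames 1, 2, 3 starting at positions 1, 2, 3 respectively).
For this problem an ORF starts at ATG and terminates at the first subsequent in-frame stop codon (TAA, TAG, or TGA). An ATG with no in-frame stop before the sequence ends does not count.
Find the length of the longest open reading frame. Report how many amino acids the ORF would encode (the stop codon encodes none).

3

Frame 1: ATG ACC AGA TGA CTT GAG TCG ATT CAA CAT GAT ATC GTA AAT GAC TTA — ATG at 1, stop TGA at 10 → 12 nt.
Frame 2: TGA CCA GAT GAC TTG AGT CGA TTC AAC ATG ATA TCG TAA ATG ACT TAA — ATG at 29, stop TAA at 38 → 12 nt; ATG at 41, stop TAA at 47 → 9 nt.
Frame 3: GAC CAG ATG ACT TGA GTC GAT TCA ACA TGA TAT CGT AAA TGA CTT AAT — ATG at 9, stop TGA at 15 → 9 nt.
Longest: frame 1, positions 1–12, 12 nt = 4 codons = 3 aa. → 3 amino acids.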